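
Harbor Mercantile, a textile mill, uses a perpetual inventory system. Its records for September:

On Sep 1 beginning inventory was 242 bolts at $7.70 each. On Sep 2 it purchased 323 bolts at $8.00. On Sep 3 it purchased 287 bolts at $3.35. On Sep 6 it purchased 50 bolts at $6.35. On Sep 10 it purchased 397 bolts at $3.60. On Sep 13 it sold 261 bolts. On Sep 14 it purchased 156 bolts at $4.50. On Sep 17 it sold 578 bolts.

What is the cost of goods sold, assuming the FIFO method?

Sep 13, 261 sold [FIFO — oldest first]: 242 @ $7.70 + 19 @ $8.00 = $2,015.40
Sep 17, 578 sold [FIFO — oldest first]: 304 @ $8.00 + 274 @ $3.35 = $3,349.90
Total COGS = $2,015.40 + $3,349.90 = $5,365.30
Ending inventory: 13 @ $3.35 + 50 @ $6.35 + 397 @ $3.60 + 156 @ $4.50 = $2,492.25
Check: goods available $7,857.55 = COGS $5,365.30 + ending $2,492.25

COGS = $5,365.30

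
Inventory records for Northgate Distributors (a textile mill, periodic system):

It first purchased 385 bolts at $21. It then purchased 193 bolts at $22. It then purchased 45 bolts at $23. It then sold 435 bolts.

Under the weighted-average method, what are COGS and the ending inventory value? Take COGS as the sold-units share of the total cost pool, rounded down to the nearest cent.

Sale 1, sell 435: 435/623 × $13,366.00 → $9,332.60
Ending inventory (cost pool remaining) = $4,033.40

COGS = $9,332.60; ending inventory = $4,033.40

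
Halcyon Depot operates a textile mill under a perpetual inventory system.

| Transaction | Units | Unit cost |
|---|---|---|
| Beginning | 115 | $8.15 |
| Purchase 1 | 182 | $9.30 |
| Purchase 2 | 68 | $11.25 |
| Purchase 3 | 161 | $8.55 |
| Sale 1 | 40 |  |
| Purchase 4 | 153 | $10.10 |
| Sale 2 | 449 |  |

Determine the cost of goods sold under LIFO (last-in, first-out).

COGS = $4,681.95

Sale 1 (40) [LIFO — newest first]: 40 @ $8.55 = $342.00
Sale 2 (449) [LIFO — newest first]: 153 @ $10.10 + 121 @ $8.55 + 68 @ $11.25 + 107 @ $9.30 = $4,339.95
Total COGS = $342.00 + $4,339.95 = $4,681.95
Ending inventory: 115 @ $8.15 + 75 @ $9.30 = $1,634.75
Check: goods available $6,316.70 = COGS $4,681.95 + ending $1,634.75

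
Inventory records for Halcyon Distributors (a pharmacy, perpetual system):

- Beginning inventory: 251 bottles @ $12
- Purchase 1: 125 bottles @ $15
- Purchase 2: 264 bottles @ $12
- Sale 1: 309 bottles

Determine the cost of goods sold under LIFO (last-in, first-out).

COGS = $3,843

Sale 1 (309) [LIFO — newest first]: 264 @ $12 + 45 @ $15 = $3,843
Ending inventory: 251 @ $12 + 80 @ $15 = $4,212
Check: goods available $8,055 = COGS $3,843 + ending $4,212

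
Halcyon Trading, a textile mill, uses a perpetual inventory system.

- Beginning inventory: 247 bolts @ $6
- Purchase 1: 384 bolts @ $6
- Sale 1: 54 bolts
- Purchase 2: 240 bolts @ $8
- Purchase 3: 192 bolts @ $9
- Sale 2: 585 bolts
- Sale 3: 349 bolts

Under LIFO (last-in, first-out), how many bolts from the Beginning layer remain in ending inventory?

75

Sale 1 (54) [LIFO — newest first]: 54 @ $6 = $324
Sale 2 (585) [LIFO — newest first]: 192 @ $9 + 240 @ $8 + 153 @ $6 = $4,566
Sale 3 (349) [LIFO — newest first]: 177 @ $6 + 172 @ $6 = $2,094
Total COGS = $324 + $4,566 + $2,094 = $6,984
Ending inventory: 75 @ $6 = $450
Check: goods available $7,434 = COGS $6,984 + ending $450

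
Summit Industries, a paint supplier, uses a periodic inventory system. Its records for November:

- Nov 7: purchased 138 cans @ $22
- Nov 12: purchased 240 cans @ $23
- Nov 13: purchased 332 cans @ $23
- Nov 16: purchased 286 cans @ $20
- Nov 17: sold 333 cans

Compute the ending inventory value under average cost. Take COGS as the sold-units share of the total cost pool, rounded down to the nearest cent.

Nov 17, sell 333: 333/996 × $21,912.00 → $7,326.00
Ending inventory (cost pool remaining) = $14,586.00

Ending inventory = $14,586.00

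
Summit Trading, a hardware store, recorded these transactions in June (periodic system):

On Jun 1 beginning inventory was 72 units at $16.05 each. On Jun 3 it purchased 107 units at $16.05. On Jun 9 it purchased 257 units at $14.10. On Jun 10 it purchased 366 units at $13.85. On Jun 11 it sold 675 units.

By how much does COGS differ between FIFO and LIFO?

FIFO COGS: 72 @ $16.05 + 107 @ $16.05 + 257 @ $14.10 + 239 @ $13.85 = $9,806.80
LIFO COGS: 366 @ $13.85 + 257 @ $14.10 + 52 @ $16.05 = $9,527.40
Difference = |$9,806.80 − $9,527.40| = $279.40

$279.40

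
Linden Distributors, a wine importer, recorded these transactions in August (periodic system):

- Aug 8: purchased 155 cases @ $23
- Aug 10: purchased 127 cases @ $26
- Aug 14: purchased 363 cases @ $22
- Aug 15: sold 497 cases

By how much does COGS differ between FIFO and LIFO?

FIFO COGS: 155 @ $23 + 127 @ $26 + 215 @ $22 = $11,597
LIFO COGS: 363 @ $22 + 127 @ $26 + 7 @ $23 = $11,449
Difference = |$11,597 − $11,449| = $148

$148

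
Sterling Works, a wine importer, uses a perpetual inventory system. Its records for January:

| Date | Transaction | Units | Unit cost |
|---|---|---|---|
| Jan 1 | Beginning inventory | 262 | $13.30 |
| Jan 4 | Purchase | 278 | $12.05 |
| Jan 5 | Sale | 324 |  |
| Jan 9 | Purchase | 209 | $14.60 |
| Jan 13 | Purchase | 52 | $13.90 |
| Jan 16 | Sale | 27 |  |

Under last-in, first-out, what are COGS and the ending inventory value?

Jan 5, 324 sold [LIFO — newest first]: 278 @ $12.05 + 46 @ $13.30 = $3,961.70
Jan 16, 27 sold [LIFO — newest first]: 27 @ $13.90 = $375.30
Total COGS = $3,961.70 + $375.30 = $4,337.00
Ending inventory: 216 @ $13.30 + 209 @ $14.60 + 25 @ $13.90 = $6,271.70

COGS = $4,337.00; ending inventory = $6,271.70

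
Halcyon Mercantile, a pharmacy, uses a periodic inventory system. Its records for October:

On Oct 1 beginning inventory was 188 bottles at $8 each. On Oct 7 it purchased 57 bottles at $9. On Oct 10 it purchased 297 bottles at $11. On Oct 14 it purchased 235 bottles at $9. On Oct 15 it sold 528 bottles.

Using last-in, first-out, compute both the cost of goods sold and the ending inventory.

Oct 15, 528 sold [LIFO — newest first]: 235 @ $9 + 293 @ $11 = $5,338
Ending inventory: 188 @ $8 + 57 @ $9 + 4 @ $11 = $2,061
Check: goods available $7,399 = COGS $5,338 + ending $2,061

COGS = $5,338; ending inventory = $2,061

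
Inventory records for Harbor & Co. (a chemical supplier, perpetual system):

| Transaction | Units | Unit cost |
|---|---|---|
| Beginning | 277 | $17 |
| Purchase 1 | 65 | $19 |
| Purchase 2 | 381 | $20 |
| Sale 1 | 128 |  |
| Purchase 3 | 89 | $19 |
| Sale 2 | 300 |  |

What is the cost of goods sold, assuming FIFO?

Sale 1 (128) [FIFO — oldest first]: 128 @ $17 = $2,176
Sale 2 (300) [FIFO — oldest first]: 149 @ $17 + 65 @ $19 + 86 @ $20 = $5,488
Total COGS = $2,176 + $5,488 = $7,664
Ending inventory: 295 @ $20 + 89 @ $19 = $7,591

COGS = $7,664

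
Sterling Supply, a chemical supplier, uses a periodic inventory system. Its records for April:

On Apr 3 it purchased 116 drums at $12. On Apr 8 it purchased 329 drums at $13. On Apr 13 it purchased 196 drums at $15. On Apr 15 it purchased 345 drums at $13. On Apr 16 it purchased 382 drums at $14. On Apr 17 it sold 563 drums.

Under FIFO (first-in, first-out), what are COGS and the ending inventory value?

Apr 17, 563 sold [FIFO — oldest first]: 116 @ $12 + 329 @ $13 + 118 @ $15 = $7,439
Ending inventory: 78 @ $15 + 345 @ $13 + 382 @ $14 = $11,003

COGS = $7,439; ending inventory = $11,003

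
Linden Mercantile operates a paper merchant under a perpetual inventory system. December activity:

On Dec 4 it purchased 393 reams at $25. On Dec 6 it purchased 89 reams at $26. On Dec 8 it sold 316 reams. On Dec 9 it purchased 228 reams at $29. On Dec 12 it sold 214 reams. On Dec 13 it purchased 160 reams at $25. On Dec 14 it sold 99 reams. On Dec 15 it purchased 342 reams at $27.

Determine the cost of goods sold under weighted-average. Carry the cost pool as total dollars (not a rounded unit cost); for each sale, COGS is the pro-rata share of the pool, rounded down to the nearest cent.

COGS = $16,420.73

After Dec 4: 393 on hand, pool $9,825.00 (≈ $25.0000 each)
After Dec 6: 482 on hand, pool $12,139.00 (≈ $25.1846 each)
Dec 8, sell 316: 316/482 × $12,139.00 → $7,958.34
After Dec 9: 394 on hand, pool $10,792.66 (≈ $27.3925 each)
Dec 12, sell 214: 214/394 × $10,792.66 → $5,862.00
After Dec 13: 340 on hand, pool $8,930.66 (≈ $26.2666 each)
Dec 14, sell 99: 99/340 × $8,930.66 → $2,600.39
After Dec 15: 583 on hand, pool $15,564.27 (≈ $26.6969 each)
Total COGS = $7,958.34 + $5,862.00 + $2,600.39 = $16,420.73
Ending inventory (cost pool remaining) = $15,564.27
Check: goods available $31,985.00 = COGS $16,420.73 + ending $15,564.27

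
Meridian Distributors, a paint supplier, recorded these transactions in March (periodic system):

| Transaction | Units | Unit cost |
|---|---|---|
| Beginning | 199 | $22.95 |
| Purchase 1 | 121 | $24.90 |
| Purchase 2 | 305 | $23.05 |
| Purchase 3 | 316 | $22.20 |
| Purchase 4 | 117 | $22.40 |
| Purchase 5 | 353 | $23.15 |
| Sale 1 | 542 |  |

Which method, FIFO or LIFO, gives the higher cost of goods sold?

FIFO

FIFO COGS: 199 @ $22.95 + 121 @ $24.90 + 222 @ $23.05 = $12,697.05
LIFO COGS: 353 @ $23.15 + 117 @ $22.40 + 72 @ $22.20 = $12,391.15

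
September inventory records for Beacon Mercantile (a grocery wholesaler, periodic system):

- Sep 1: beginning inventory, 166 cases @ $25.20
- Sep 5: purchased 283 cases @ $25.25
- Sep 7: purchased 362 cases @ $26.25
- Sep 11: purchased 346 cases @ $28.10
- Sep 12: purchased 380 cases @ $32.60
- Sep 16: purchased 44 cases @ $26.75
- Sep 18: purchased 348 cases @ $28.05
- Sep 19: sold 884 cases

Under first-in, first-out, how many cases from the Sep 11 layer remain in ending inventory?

273

Sep 19, 884 sold [FIFO — oldest first]: 166 @ $25.20 + 283 @ $25.25 + 362 @ $26.25 + 73 @ $28.10 = $22,882.75
Ending inventory: 273 @ $28.10 + 380 @ $32.60 + 44 @ $26.75 + 348 @ $28.05 = $30,997.70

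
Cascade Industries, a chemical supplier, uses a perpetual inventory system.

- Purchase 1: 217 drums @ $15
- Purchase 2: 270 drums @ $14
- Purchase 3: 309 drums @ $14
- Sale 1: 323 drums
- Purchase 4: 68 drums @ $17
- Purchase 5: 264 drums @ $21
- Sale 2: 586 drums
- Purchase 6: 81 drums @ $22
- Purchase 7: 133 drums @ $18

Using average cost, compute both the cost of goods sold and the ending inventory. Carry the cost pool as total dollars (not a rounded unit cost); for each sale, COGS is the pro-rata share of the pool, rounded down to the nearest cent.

COGS = $14,401.67; ending inventory = $7,835.33

After Purchase 1: 217 on hand, pool $3,255.00 (≈ $15.0000 each)
After Purchase 2: 487 on hand, pool $7,035.00 (≈ $14.4456 each)
After Purchase 3: 796 on hand, pool $11,361.00 (≈ $14.2726 each)
Sale 1, sell 323: 323/796 × $11,361.00 → $4,610.05
After Purchase 4: 541 on hand, pool $7,906.95 (≈ $14.6154 each)
After Purchase 5: 805 on hand, pool $13,450.95 (≈ $16.7093 each)
Sale 2, sell 586: 586/805 × $13,450.95 → $9,791.62
After Purchase 6: 300 on hand, pool $5,441.33 (≈ $18.1378 each)
After Purchase 7: 433 on hand, pool $7,835.33 (≈ $18.0955 each)
Total COGS = $4,610.05 + $9,791.62 = $14,401.67
Ending inventory (cost pool remaining) = $7,835.33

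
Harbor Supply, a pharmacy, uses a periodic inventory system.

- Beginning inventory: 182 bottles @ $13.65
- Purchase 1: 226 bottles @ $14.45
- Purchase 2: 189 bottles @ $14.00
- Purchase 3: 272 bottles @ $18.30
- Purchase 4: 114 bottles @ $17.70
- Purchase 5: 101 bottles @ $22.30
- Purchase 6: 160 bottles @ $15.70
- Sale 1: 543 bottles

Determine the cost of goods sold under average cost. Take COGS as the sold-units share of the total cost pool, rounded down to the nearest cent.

Sale 1, sell 543: 543/1244 × $20,155.70 → $8,797.86
Ending inventory (cost pool remaining) = $11,357.84

COGS = $8,797.86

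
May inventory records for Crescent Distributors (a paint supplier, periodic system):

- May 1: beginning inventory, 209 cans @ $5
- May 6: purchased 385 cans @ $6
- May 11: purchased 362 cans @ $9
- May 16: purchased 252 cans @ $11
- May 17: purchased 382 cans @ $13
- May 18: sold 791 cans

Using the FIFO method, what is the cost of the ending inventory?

May 18, 791 sold [FIFO — oldest first]: 209 @ $5 + 385 @ $6 + 197 @ $9 = $5,128
Ending inventory: 165 @ $9 + 252 @ $11 + 382 @ $13 = $9,223
Check: goods available $14,351 = COGS $5,128 + ending $9,223

Ending inventory = $9,223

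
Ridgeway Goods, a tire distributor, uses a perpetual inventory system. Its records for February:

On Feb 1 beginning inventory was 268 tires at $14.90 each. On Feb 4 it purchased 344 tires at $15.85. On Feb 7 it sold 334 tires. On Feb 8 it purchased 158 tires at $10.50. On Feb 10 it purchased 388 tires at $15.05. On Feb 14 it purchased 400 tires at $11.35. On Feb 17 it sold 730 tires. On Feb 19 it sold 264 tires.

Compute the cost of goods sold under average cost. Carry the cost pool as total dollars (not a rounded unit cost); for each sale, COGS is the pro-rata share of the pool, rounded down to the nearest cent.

After Feb 1: 268 on hand, pool $3,993.20 (≈ $14.9000 each)
After Feb 4: 612 on hand, pool $9,445.60 (≈ $15.4340 each)
Feb 7, sell 334: 334/612 × $9,445.60 → $5,154.95
After Feb 8: 436 on hand, pool $5,949.65 (≈ $13.6460 each)
After Feb 10: 824 on hand, pool $11,789.05 (≈ $14.3071 each)
After Feb 14: 1224 on hand, pool $16,329.05 (≈ $13.3407 each)
Feb 17, sell 730: 730/1224 × $16,329.05 → $9,738.73
Feb 19, sell 264: 264/494 × $6,590.32 → $3,521.95
Total COGS = $5,154.95 + $9,738.73 + $3,521.95 = $18,415.63
Ending inventory (cost pool remaining) = $3,068.37
Check: goods available $21,484.00 = COGS $18,415.63 + ending $3,068.37

COGS = $18,415.63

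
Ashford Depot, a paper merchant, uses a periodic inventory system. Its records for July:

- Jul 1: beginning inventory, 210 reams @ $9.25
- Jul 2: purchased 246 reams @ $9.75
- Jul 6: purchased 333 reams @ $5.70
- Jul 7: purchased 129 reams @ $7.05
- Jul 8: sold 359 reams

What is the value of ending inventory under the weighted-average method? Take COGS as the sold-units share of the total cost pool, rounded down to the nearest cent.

Jul 8, sell 359: 359/918 × $7,148.55 → $2,795.56
Ending inventory (cost pool remaining) = $4,352.99

Ending inventory = $4,352.99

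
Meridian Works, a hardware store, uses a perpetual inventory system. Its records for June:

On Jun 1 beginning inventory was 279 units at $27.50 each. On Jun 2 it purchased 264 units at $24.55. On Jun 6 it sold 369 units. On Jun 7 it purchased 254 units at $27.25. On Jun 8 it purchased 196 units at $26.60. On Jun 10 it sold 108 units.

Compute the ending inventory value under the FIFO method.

Ending inventory = $13,755.40

Jun 6, 369 sold [FIFO — oldest first]: 279 @ $27.50 + 90 @ $24.55 = $9,882.00
Jun 10, 108 sold [FIFO — oldest first]: 108 @ $24.55 = $2,651.40
Total COGS = $9,882.00 + $2,651.40 = $12,533.40
Ending inventory: 66 @ $24.55 + 254 @ $27.25 + 196 @ $26.60 = $13,755.40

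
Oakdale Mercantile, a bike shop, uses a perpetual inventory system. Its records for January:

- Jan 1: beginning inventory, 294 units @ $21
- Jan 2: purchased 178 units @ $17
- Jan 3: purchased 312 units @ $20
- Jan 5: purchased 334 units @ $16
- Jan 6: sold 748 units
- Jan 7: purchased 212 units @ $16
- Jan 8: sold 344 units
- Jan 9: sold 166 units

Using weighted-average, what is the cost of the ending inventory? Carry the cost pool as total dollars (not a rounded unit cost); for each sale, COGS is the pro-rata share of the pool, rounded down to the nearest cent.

Ending inventory = $1,270.58

After Jan 1: 294 on hand, pool $6,174.00 (≈ $21.0000 each)
After Jan 2: 472 on hand, pool $9,200.00 (≈ $19.4915 each)
After Jan 3: 784 on hand, pool $15,440.00 (≈ $19.6939 each)
After Jan 5: 1118 on hand, pool $20,784.00 (≈ $18.5903 each)
Jan 6, sell 748: 748/1118 × $20,784.00 → $13,905.57
After Jan 7: 582 on hand, pool $10,270.43 (≈ $17.6468 each)
Jan 8, sell 344: 344/582 × $10,270.43 → $6,070.49
Jan 9, sell 166: 166/238 × $4,199.94 → $2,929.36
Total COGS = $13,905.57 + $6,070.49 + $2,929.36 = $22,905.42
Ending inventory (cost pool remaining) = $1,270.58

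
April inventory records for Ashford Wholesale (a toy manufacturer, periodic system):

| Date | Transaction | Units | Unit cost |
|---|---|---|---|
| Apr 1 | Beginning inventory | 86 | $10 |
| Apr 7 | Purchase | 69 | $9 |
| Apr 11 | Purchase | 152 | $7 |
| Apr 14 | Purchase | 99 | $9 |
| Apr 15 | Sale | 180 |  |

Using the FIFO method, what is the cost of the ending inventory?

Apr 15, 180 sold [FIFO — oldest first]: 86 @ $10 + 69 @ $9 + 25 @ $7 = $1,656
Ending inventory: 127 @ $7 + 99 @ $9 = $1,780
Check: goods available $3,436 = COGS $1,656 + ending $1,780

Ending inventory = $1,780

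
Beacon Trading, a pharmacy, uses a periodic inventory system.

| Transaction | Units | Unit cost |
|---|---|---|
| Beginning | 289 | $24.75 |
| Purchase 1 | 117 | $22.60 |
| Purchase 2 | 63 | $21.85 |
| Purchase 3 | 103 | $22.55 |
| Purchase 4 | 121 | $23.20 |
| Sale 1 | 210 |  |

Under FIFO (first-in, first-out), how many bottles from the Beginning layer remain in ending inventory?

Sale 1 (210) [FIFO — oldest first]: 210 @ $24.75 = $5,197.50
Ending inventory: 79 @ $24.75 + 117 @ $22.60 + 63 @ $21.85 + 103 @ $22.55 + 121 @ $23.20 = $11,105.85

79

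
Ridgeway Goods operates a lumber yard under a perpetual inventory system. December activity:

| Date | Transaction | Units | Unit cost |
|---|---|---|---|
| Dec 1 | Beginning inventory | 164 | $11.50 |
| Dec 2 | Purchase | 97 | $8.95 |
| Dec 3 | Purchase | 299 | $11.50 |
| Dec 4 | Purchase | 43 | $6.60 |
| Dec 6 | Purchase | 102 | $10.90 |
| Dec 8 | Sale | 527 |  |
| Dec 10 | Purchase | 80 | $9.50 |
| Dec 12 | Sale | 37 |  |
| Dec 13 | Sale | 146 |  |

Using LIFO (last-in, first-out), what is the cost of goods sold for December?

Dec 8, 527 sold [LIFO — newest first]: 102 @ $10.90 + 43 @ $6.60 + 299 @ $11.50 + 83 @ $8.95 = $5,576.95
Dec 12, 37 sold [LIFO — newest first]: 37 @ $9.50 = $351.50
Dec 13, 146 sold [LIFO — newest first]: 43 @ $9.50 + 14 @ $8.95 + 89 @ $11.50 = $1,557.30
Total COGS = $5,576.95 + $351.50 + $1,557.30 = $7,485.75
Ending inventory: 75 @ $11.50 = $862.50

COGS = $7,485.75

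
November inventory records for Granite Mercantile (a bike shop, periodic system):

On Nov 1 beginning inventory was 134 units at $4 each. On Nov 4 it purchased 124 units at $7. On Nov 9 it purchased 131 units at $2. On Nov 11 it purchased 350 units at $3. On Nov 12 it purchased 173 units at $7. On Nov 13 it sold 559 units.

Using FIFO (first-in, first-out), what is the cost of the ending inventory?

Ending inventory = $1,751

Nov 13, 559 sold [FIFO — oldest first]: 134 @ $4 + 124 @ $7 + 131 @ $2 + 170 @ $3 = $2,176
Ending inventory: 180 @ $3 + 173 @ $7 = $1,751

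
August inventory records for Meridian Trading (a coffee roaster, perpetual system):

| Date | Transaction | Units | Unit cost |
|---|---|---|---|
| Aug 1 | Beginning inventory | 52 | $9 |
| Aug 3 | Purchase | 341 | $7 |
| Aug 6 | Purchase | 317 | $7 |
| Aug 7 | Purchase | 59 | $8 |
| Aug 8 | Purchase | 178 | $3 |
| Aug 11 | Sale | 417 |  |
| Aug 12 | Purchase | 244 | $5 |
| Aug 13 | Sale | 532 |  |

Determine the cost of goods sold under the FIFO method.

Aug 11, 417 sold [FIFO — oldest first]: 52 @ $9 + 341 @ $7 + 24 @ $7 = $3,023
Aug 13, 532 sold [FIFO — oldest first]: 293 @ $7 + 59 @ $8 + 178 @ $3 + 2 @ $5 = $3,067
Total COGS = $3,023 + $3,067 = $6,090
Ending inventory: 242 @ $5 = $1,210

COGS = $6,090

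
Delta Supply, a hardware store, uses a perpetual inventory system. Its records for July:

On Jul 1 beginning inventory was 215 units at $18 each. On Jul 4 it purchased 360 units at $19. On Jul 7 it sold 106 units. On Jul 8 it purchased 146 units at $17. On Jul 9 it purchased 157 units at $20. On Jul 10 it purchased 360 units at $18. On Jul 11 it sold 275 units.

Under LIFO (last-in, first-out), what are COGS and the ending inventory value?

Jul 7, 106 sold [LIFO — newest first]: 106 @ $19 = $2,014
Jul 11, 275 sold [LIFO — newest first]: 275 @ $18 = $4,950
Total COGS = $2,014 + $4,950 = $6,964
Ending inventory: 215 @ $18 + 254 @ $19 + 146 @ $17 + 157 @ $20 + 85 @ $18 = $15,848
Check: goods available $22,812 = COGS $6,964 + ending $15,848

COGS = $6,964; ending inventory = $15,848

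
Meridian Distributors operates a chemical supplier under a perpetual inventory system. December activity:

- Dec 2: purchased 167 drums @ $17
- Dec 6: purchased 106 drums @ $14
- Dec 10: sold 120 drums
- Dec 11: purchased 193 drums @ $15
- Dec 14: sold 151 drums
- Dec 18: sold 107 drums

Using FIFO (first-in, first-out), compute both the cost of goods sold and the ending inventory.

Dec 10, 120 sold [FIFO — oldest first]: 120 @ $17 = $2,040
Dec 14, 151 sold [FIFO — oldest first]: 47 @ $17 + 104 @ $14 = $2,255
Dec 18, 107 sold [FIFO — oldest first]: 2 @ $14 + 105 @ $15 = $1,603
Total COGS = $2,040 + $2,255 + $1,603 = $5,898
Ending inventory: 88 @ $15 = $1,320

COGS = $5,898; ending inventory = $1,320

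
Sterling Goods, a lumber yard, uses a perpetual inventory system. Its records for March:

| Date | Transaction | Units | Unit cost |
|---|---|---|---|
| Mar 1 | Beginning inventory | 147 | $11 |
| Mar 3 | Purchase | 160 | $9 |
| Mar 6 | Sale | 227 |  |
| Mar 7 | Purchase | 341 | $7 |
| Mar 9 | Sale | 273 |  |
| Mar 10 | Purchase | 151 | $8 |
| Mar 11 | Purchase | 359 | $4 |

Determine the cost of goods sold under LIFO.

Mar 6, 227 sold [LIFO — newest first]: 160 @ $9 + 67 @ $11 = $2,177
Mar 9, 273 sold [LIFO — newest first]: 273 @ $7 = $1,911
Total COGS = $2,177 + $1,911 = $4,088
Ending inventory: 80 @ $11 + 68 @ $7 + 151 @ $8 + 359 @ $4 = $4,000

COGS = $4,088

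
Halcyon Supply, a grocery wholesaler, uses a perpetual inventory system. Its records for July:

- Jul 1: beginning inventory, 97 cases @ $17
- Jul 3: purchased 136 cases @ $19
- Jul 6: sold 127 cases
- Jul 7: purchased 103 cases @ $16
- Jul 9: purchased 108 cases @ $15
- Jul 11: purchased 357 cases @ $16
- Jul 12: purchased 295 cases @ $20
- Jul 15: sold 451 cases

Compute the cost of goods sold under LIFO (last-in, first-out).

Jul 6, 127 sold [LIFO — newest first]: 127 @ $19 = $2,413
Jul 15, 451 sold [LIFO — newest first]: 295 @ $20 + 156 @ $16 = $8,396
Total COGS = $2,413 + $8,396 = $10,809
Ending inventory: 97 @ $17 + 9 @ $19 + 103 @ $16 + 108 @ $15 + 201 @ $16 = $8,304

COGS = $10,809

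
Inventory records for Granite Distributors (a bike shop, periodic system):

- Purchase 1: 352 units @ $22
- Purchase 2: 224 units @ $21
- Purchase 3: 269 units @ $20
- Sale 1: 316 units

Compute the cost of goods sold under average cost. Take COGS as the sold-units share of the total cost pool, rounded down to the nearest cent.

COGS = $6,667.03

Sale 1, sell 316: 316/845 × $17,828.00 → $6,667.03
Ending inventory (cost pool remaining) = $11,160.97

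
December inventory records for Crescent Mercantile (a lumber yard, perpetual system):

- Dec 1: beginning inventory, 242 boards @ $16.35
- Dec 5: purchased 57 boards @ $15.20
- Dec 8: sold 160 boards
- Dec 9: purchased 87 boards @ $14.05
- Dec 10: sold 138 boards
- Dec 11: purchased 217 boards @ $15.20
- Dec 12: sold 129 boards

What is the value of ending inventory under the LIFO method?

Ending inventory = $2,776.40

Dec 8, 160 sold [LIFO — newest first]: 57 @ $15.20 + 103 @ $16.35 = $2,550.45
Dec 10, 138 sold [LIFO — newest first]: 87 @ $14.05 + 51 @ $16.35 = $2,056.20
Dec 12, 129 sold [LIFO — newest first]: 129 @ $15.20 = $1,960.80
Total COGS = $2,550.45 + $2,056.20 + $1,960.80 = $6,567.45
Ending inventory: 88 @ $16.35 + 88 @ $15.20 = $2,776.40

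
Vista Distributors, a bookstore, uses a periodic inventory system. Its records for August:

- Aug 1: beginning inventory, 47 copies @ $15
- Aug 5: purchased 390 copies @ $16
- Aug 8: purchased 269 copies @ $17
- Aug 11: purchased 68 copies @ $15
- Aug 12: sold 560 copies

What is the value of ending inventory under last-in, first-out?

Aug 12, 560 sold [LIFO — newest first]: 68 @ $15 + 269 @ $17 + 223 @ $16 = $9,161
Ending inventory: 47 @ $15 + 167 @ $16 = $3,377

Ending inventory = $3,377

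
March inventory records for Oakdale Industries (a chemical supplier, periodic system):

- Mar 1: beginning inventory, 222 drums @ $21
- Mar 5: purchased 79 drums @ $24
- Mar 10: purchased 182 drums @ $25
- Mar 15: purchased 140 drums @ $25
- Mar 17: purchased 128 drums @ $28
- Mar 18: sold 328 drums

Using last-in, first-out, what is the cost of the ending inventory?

Mar 18, 328 sold [LIFO — newest first]: 128 @ $28 + 140 @ $25 + 60 @ $25 = $8,584
Ending inventory: 222 @ $21 + 79 @ $24 + 122 @ $25 = $9,608

Ending inventory = $9,608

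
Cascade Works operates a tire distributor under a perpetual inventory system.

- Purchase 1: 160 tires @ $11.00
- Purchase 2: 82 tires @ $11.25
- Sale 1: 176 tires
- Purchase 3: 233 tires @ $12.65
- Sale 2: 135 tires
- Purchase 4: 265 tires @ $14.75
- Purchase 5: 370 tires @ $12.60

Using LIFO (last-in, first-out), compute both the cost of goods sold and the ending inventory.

COGS = $3,664.25; ending inventory = $10,536.45

Sale 1 (176) [LIFO — newest first]: 82 @ $11.25 + 94 @ $11.00 = $1,956.50
Sale 2 (135) [LIFO — newest first]: 135 @ $12.65 = $1,707.75
Total COGS = $1,956.50 + $1,707.75 = $3,664.25
Ending inventory: 66 @ $11.00 + 98 @ $12.65 + 265 @ $14.75 + 370 @ $12.60 = $10,536.45
Check: goods available $14,200.70 = COGS $3,664.25 + ending $10,536.45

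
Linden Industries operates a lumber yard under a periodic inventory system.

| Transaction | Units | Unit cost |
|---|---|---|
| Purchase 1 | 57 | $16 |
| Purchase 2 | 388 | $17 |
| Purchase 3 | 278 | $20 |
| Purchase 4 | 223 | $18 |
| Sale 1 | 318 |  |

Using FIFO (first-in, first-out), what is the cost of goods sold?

Sale 1 (318) [FIFO — oldest first]: 57 @ $16 + 261 @ $17 = $5,349
Ending inventory: 127 @ $17 + 278 @ $20 + 223 @ $18 = $11,733
Check: goods available $17,082 = COGS $5,349 + ending $11,733

COGS = $5,349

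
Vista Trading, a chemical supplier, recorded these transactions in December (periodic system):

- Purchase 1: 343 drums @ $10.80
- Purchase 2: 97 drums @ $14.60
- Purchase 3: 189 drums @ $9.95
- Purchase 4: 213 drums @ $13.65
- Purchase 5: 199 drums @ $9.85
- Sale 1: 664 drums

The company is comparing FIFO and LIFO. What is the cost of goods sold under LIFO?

COGS = $7,667.95

FIFO COGS: 343 @ $10.80 + 97 @ $14.60 + 189 @ $9.95 + 35 @ $13.65 = $7,478.90
LIFO COGS: 199 @ $9.85 + 213 @ $13.65 + 189 @ $9.95 + 63 @ $14.60 = $7,667.95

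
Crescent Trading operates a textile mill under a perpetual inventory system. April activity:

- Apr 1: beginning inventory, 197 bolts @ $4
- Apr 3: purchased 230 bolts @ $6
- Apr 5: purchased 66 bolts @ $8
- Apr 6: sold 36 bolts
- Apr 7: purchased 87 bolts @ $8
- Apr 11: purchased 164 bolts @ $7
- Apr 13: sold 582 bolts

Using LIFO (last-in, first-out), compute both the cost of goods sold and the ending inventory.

Apr 6, 36 sold [LIFO — newest first]: 36 @ $8 = $288
Apr 13, 582 sold [LIFO — newest first]: 164 @ $7 + 87 @ $8 + 30 @ $8 + 230 @ $6 + 71 @ $4 = $3,748
Total COGS = $288 + $3,748 = $4,036
Ending inventory: 126 @ $4 = $504
Check: goods available $4,540 = COGS $4,036 + ending $504

COGS = $4,036; ending inventory = $504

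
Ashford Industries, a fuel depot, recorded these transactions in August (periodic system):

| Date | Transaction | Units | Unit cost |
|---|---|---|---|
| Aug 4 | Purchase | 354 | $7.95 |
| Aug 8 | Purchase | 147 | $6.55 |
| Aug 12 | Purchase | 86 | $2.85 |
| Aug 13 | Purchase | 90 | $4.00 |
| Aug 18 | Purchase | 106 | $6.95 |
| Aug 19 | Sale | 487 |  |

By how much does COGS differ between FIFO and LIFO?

FIFO COGS: 354 @ $7.95 + 133 @ $6.55 = $3,685.45
LIFO COGS: 106 @ $6.95 + 90 @ $4.00 + 86 @ $2.85 + 147 @ $6.55 + 58 @ $7.95 = $2,765.75
Difference = |$3,685.45 − $2,765.75| = $919.70

$919.70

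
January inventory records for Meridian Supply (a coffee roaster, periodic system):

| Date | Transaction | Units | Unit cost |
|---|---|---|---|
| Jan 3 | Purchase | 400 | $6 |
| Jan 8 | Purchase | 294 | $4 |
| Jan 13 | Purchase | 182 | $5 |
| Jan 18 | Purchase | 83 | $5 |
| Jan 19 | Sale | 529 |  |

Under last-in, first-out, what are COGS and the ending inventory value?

COGS = $2,381; ending inventory = $2,520

Jan 19, 529 sold [LIFO — newest first]: 83 @ $5 + 182 @ $5 + 264 @ $4 = $2,381
Ending inventory: 400 @ $6 + 30 @ $4 = $2,520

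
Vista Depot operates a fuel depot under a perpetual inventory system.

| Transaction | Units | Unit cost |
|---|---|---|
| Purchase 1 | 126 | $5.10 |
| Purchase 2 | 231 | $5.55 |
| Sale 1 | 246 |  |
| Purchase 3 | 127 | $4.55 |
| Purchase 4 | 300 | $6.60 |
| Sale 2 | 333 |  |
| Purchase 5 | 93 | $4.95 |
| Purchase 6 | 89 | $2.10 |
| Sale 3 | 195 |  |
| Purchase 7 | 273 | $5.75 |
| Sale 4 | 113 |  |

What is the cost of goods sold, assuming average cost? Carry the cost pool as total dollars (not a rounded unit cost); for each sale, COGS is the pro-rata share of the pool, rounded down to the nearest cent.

COGS = $4,816.45

After Purchase 1: 126 on hand, pool $642.60 (≈ $5.1000 each)
After Purchase 2: 357 on hand, pool $1,924.65 (≈ $5.3912 each)
Sale 1, sell 246: 246/357 × $1,924.65 → $1,326.22
After Purchase 3: 238 on hand, pool $1,176.28 (≈ $4.9424 each)
After Purchase 4: 538 on hand, pool $3,156.28 (≈ $5.8667 each)
Sale 2, sell 333: 333/538 × $3,156.28 → $1,953.60
After Purchase 5: 298 on hand, pool $1,663.03 (≈ $5.5806 each)
After Purchase 6: 387 on hand, pool $1,849.93 (≈ $4.7802 each)
Sale 3, sell 195: 195/387 × $1,849.93 → $932.13
After Purchase 7: 465 on hand, pool $2,487.55 (≈ $5.3496 each)
Sale 4, sell 113: 113/465 × $2,487.55 → $604.50
Total COGS = $1,326.22 + $1,953.60 + $932.13 + $604.50 = $4,816.45
Ending inventory (cost pool remaining) = $1,883.05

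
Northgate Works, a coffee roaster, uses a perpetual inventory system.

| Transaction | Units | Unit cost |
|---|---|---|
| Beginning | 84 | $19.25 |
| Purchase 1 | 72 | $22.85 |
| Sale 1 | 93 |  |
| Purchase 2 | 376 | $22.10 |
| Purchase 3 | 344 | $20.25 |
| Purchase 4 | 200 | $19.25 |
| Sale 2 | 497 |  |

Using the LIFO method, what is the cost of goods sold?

COGS = $11,913.70

Sale 1 (93) [LIFO — newest first]: 72 @ $22.85 + 21 @ $19.25 = $2,049.45
Sale 2 (497) [LIFO — newest first]: 200 @ $19.25 + 297 @ $20.25 = $9,864.25
Total COGS = $2,049.45 + $9,864.25 = $11,913.70
Ending inventory: 63 @ $19.25 + 376 @ $22.10 + 47 @ $20.25 = $10,474.10
Check: goods available $22,387.80 = COGS $11,913.70 + ending $10,474.10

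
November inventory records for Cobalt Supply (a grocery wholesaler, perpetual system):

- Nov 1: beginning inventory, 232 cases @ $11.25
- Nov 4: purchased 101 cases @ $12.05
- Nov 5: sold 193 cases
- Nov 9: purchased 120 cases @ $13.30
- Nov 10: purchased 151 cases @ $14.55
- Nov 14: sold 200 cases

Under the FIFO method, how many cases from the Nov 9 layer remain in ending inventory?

60

Nov 5, 193 sold [FIFO — oldest first]: 193 @ $11.25 = $2,171.25
Nov 14, 200 sold [FIFO — oldest first]: 39 @ $11.25 + 101 @ $12.05 + 60 @ $13.30 = $2,453.80
Total COGS = $2,171.25 + $2,453.80 = $4,625.05
Ending inventory: 60 @ $13.30 + 151 @ $14.55 = $2,995.05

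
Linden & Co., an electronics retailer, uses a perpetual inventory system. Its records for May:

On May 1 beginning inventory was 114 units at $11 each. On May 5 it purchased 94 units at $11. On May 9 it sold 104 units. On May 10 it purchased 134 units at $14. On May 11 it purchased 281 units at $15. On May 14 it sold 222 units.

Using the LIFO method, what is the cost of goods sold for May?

May 9, 104 sold [LIFO — newest first]: 94 @ $11 + 10 @ $11 = $1,144
May 14, 222 sold [LIFO — newest first]: 222 @ $15 = $3,330
Total COGS = $1,144 + $3,330 = $4,474
Ending inventory: 104 @ $11 + 134 @ $14 + 59 @ $15 = $3,905

COGS = $4,474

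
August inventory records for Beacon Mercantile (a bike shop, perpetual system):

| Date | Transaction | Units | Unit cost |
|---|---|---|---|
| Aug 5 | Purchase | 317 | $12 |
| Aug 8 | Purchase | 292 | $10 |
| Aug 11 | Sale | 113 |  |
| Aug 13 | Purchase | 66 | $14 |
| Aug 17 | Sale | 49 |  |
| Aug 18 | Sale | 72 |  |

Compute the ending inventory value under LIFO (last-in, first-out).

Aug 11, 113 sold [LIFO — newest first]: 113 @ $10 = $1,130
Aug 17, 49 sold [LIFO — newest first]: 49 @ $14 = $686
Aug 18, 72 sold [LIFO — newest first]: 17 @ $14 + 55 @ $10 = $788
Total COGS = $1,130 + $686 + $788 = $2,604
Ending inventory: 317 @ $12 + 124 @ $10 = $5,044
Check: goods available $7,648 = COGS $2,604 + ending $5,044

Ending inventory = $5,044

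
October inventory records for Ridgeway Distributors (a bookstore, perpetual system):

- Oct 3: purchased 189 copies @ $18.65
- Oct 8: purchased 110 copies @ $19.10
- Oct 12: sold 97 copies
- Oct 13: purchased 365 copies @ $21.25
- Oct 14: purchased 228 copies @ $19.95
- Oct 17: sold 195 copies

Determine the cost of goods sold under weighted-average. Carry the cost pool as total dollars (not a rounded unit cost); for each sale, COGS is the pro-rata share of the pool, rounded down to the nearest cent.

After Oct 3: 189 on hand, pool $3,524.85 (≈ $18.6500 each)
After Oct 8: 299 on hand, pool $5,625.85 (≈ $18.8156 each)
Oct 12, sell 97: 97/299 × $5,625.85 → $1,825.10
After Oct 13: 567 on hand, pool $11,557.00 (≈ $20.3827 each)
After Oct 14: 795 on hand, pool $16,105.60 (≈ $20.2586 each)
Oct 17, sell 195: 195/795 × $16,105.60 → $3,950.43
Total COGS = $1,825.10 + $3,950.43 = $5,775.53
Ending inventory (cost pool remaining) = $12,155.17

COGS = $5,775.53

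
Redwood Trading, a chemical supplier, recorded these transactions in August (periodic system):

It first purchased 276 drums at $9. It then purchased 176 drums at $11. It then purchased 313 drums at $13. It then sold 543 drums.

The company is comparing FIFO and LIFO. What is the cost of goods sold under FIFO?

COGS = $5,603

FIFO COGS: 276 @ $9 + 176 @ $11 + 91 @ $13 = $5,603
LIFO COGS: 313 @ $13 + 176 @ $11 + 54 @ $9 = $6,491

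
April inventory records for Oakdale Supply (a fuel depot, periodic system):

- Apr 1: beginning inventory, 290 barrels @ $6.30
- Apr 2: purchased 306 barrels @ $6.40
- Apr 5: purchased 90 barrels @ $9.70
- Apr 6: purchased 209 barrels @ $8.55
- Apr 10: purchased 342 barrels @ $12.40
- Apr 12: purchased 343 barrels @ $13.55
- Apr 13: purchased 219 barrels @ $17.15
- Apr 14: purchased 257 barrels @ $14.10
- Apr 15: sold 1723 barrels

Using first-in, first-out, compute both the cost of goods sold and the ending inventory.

COGS = $17,786.25; ending inventory = $4,927.10

Apr 15, 1723 sold [FIFO — oldest first]: 290 @ $6.30 + 306 @ $6.40 + 90 @ $9.70 + 209 @ $8.55 + 342 @ $12.40 + 343 @ $13.55 + 143 @ $17.15 = $17,786.25
Ending inventory: 76 @ $17.15 + 257 @ $14.10 = $4,927.10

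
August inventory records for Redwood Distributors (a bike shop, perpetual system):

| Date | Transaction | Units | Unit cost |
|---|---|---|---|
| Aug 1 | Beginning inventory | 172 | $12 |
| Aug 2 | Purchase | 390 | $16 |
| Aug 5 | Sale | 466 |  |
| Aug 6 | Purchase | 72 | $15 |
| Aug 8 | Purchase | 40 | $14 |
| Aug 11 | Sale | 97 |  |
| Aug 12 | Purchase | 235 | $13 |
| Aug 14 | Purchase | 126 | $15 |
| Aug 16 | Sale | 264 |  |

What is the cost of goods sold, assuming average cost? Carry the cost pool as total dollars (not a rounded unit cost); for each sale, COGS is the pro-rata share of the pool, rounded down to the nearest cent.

COGS = $11,990.58

After Aug 1: 172 on hand, pool $2,064.00 (≈ $12.0000 each)
After Aug 2: 562 on hand, pool $8,304.00 (≈ $14.7758 each)
Aug 5, sell 466: 466/562 × $8,304.00 → $6,885.52
After Aug 6: 168 on hand, pool $2,498.48 (≈ $14.8719 each)
After Aug 8: 208 on hand, pool $3,058.48 (≈ $14.7042 each)
Aug 11, sell 97: 97/208 × $3,058.48 → $1,426.31
After Aug 12: 346 on hand, pool $4,687.17 (≈ $13.5467 each)
After Aug 14: 472 on hand, pool $6,577.17 (≈ $13.9347 each)
Aug 16, sell 264: 264/472 × $6,577.17 → $3,678.75
Total COGS = $6,885.52 + $1,426.31 + $3,678.75 = $11,990.58
Ending inventory (cost pool remaining) = $2,898.42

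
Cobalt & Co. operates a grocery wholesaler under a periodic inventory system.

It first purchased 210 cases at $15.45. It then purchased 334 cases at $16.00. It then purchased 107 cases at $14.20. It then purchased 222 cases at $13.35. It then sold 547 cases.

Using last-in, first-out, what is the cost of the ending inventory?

Sale 1 (547) [LIFO — newest first]: 222 @ $13.35 + 107 @ $14.20 + 218 @ $16.00 = $7,971.10
Ending inventory: 210 @ $15.45 + 116 @ $16.00 = $5,100.50

Ending inventory = $5,100.50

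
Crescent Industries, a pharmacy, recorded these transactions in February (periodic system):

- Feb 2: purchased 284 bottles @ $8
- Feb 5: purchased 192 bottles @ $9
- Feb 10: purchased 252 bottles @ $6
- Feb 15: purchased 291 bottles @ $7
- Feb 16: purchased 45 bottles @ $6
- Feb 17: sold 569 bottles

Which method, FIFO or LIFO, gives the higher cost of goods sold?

FIFO

FIFO COGS: 284 @ $8 + 192 @ $9 + 93 @ $6 = $4,558
LIFO COGS: 45 @ $6 + 291 @ $7 + 233 @ $6 = $3,705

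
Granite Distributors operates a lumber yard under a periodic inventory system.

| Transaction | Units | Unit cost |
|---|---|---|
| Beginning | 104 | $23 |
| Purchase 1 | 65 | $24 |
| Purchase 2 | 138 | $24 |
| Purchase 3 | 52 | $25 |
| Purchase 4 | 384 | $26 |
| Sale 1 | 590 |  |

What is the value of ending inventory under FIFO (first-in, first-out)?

Ending inventory = $3,978

Sale 1 (590) [FIFO — oldest first]: 104 @ $23 + 65 @ $24 + 138 @ $24 + 52 @ $25 + 231 @ $26 = $14,570
Ending inventory: 153 @ $26 = $3,978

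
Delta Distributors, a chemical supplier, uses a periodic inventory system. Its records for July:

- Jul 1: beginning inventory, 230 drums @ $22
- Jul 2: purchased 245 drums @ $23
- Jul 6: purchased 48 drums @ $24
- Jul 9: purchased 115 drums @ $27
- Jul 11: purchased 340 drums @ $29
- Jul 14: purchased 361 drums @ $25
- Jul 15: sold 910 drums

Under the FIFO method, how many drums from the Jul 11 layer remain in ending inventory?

Jul 15, 910 sold [FIFO — oldest first]: 230 @ $22 + 245 @ $23 + 48 @ $24 + 115 @ $27 + 272 @ $29 = $22,840
Ending inventory: 68 @ $29 + 361 @ $25 = $10,997
Check: goods available $33,837 = COGS $22,840 + ending $10,997

68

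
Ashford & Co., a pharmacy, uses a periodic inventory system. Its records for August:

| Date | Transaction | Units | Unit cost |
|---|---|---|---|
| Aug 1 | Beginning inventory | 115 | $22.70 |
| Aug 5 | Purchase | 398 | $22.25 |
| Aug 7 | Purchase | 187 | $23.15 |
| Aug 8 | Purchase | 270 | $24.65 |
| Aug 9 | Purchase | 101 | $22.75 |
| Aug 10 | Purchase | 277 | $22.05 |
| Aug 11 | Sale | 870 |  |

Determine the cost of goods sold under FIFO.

Aug 11, 870 sold [FIFO — oldest first]: 115 @ $22.70 + 398 @ $22.25 + 187 @ $23.15 + 170 @ $24.65 = $19,985.55
Ending inventory: 100 @ $24.65 + 101 @ $22.75 + 277 @ $22.05 = $10,870.60

COGS = $19,985.55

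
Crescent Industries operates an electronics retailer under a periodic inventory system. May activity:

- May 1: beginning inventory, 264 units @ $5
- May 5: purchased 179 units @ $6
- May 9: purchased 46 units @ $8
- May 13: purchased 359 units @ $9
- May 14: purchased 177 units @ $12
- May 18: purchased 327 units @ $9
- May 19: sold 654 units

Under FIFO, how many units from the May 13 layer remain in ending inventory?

194

May 19, 654 sold [FIFO — oldest first]: 264 @ $5 + 179 @ $6 + 46 @ $8 + 165 @ $9 = $4,247
Ending inventory: 194 @ $9 + 177 @ $12 + 327 @ $9 = $6,813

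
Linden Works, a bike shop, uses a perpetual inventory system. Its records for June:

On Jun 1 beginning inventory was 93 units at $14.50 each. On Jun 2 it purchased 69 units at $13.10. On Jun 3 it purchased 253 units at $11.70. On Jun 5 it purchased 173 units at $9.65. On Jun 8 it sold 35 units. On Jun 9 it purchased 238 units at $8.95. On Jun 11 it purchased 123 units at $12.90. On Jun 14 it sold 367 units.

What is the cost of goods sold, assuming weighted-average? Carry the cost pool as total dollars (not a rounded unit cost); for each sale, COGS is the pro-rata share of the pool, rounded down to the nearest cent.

COGS = $4,500.88

After Jun 1: 93 on hand, pool $1,348.50 (≈ $14.5000 each)
After Jun 2: 162 on hand, pool $2,252.40 (≈ $13.9037 each)
After Jun 3: 415 on hand, pool $5,212.50 (≈ $12.5602 each)
After Jun 5: 588 on hand, pool $6,881.95 (≈ $11.7040 each)
Jun 8, sell 35: 35/588 × $6,881.95 → $409.63
After Jun 9: 791 on hand, pool $8,602.42 (≈ $10.8754 each)
After Jun 11: 914 on hand, pool $10,189.12 (≈ $11.1478 each)
Jun 14, sell 367: 367/914 × $10,189.12 → $4,091.25
Total COGS = $409.63 + $4,091.25 = $4,500.88
Ending inventory (cost pool remaining) = $6,097.87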